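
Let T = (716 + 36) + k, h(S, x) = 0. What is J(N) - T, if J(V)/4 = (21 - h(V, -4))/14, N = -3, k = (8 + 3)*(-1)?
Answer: -735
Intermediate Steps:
k = -11 (k = 11*(-1) = -11)
J(V) = 6 (J(V) = 4*((21 - 1*0)/14) = 4*((21 + 0)*(1/14)) = 4*(21*(1/14)) = 4*(3/2) = 6)
T = 741 (T = (716 + 36) - 11 = 752 - 11 = 741)
J(N) - T = 6 - 1*741 = 6 - 741 = -735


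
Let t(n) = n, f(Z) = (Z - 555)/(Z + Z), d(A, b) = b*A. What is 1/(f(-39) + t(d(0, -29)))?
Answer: 13/99 ≈ 0.13131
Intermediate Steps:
d(A, b) = A*b
f(Z) = (-555 + Z)/(2*Z) (f(Z) = (-555 + Z)/((2*Z)) = (-555 + Z)*(1/(2*Z)) = (-555 + Z)/(2*Z))
1/(f(-39) + t(d(0, -29))) = 1/((1/2)*(-555 - 39)/(-39) + 0*(-29)) = 1/((1/2)*(-1/39)*(-594) + 0) = 1/(99/13 + 0) = 1/(99/13) = 13/99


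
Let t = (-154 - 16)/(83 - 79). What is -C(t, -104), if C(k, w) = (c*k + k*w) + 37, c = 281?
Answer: 14971/2 ≈ 7485.5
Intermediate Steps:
t = -85/2 (t = -170/4 = -170*¼ = -85/2 ≈ -42.500)
C(k, w) = 37 + 281*k + k*w (C(k, w) = (281*k + k*w) + 37 = 37 + 281*k + k*w)
-C(t, -104) = -(37 + 281*(-85/2) - 85/2*(-104)) = -(37 - 23885/2 + 4420) = -1*(-14971/2) = 14971/2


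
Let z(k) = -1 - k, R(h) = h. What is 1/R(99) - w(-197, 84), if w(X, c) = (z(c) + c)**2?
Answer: -98/99 ≈ -0.98990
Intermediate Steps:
w(X, c) = 1 (w(X, c) = ((-1 - c) + c)**2 = (-1)**2 = 1)
1/R(99) - w(-197, 84) = 1/99 - 1*1 = 1/99 - 1 = -98/99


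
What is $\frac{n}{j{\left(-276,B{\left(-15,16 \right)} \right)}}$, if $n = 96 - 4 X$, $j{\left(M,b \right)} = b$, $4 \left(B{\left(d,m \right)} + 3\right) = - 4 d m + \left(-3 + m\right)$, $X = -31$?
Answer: $\frac{880}{961} \approx 0.91571$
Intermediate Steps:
$B{\left(d,m \right)} = - \frac{15}{4} + \frac{m}{4} - d m$ ($B{\left(d,m \right)} = -3 + \frac{- 4 d m + \left(-3 + m\right)}{4} = -3 + \frac{-3 + m - 4 d m}{4} = -3 - \left(\frac{3}{4} - \frac{m}{4} + d m\right) = - \frac{15}{4} + \frac{m}{4} - d m$)
$n = 220$ ($n = 96 - -124 = 96 + 124 = 220$)
$\frac{n}{j{\left(-276,B{\left(-15,16 \right)} \right)}} = \frac{220}{- \frac{15}{4} + \frac{1}{4} \cdot 16 - \left(-15\right) 16} = \frac{220}{- \frac{15}{4} + 4 + 240} = \frac{220}{\frac{961}{4}} = 220 \cdot \frac{4}{961} = \frac{880}{961}$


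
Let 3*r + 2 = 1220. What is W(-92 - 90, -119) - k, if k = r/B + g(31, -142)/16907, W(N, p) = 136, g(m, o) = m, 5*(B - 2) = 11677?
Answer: 925442873/6813521 ≈ 135.82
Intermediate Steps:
B = 11687/5 (B = 2 + (⅕)*11677 = 2 + 11677/5 = 11687/5 ≈ 2337.4)
r = 406 (r = -⅔ + (⅓)*1220 = -⅔ + 1220/3 = 406)
k = 1195983/6813521 (k = 406/(11687/5) + 31/16907 = 406*(5/11687) + 31*(1/16907) = 70/403 + 31/16907 = 1195983/6813521 ≈ 0.17553)
W(-92 - 90, -119) - k = 136 - 1*1195983/6813521 = 136 - 1195983/6813521 = 925442873/6813521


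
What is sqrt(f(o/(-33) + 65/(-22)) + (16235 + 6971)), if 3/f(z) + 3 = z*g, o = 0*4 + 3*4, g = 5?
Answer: 2*sqrt(1077685330)/431 ≈ 152.33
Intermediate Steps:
o = 12 (o = 0 + 12 = 12)
f(z) = 3/(-3 + 5*z) (f(z) = 3/(-3 + z*5) = 3/(-3 + 5*z))
sqrt(f(o/(-33) + 65/(-22)) + (16235 + 6971)) = sqrt(3/(-3 + 5*(12/(-33) + 65/(-22))) + (16235 + 6971)) = sqrt(3/(-3 + 5*(12*(-1/33) + 65*(-1/22))) + 23206) = sqrt(3/(-3 + 5*(-4/11 - 65/22)) + 23206) = sqrt(3/(-3 + 5*(-73/22)) + 23206) = sqrt(3/(-3 - 365/22) + 23206) = sqrt(3/(-431/22) + 23206) = sqrt(3*(-22/431) + 23206) = sqrt(-66/431 + 23206) = sqrt(10001720/431) = 2*sqrt(1077685330)/431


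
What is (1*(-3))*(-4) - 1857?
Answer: -1845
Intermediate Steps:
(1*(-3))*(-4) - 1857 = -3*(-4) - 1857 = 12 - 1857 = -1845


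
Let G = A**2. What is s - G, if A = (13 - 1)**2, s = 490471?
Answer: 469735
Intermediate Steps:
A = 144 (A = 12**2 = 144)
G = 20736 (G = 144**2 = 20736)
s - G = 490471 - 1*20736 = 490471 - 20736 = 469735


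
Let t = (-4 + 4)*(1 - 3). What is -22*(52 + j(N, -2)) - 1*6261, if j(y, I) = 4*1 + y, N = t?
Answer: -7493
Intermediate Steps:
t = 0 (t = 0*(-2) = 0)
N = 0
j(y, I) = 4 + y
-22*(52 + j(N, -2)) - 1*6261 = -22*(52 + (4 + 0)) - 1*6261 = -22*(52 + 4) - 6261 = -22*56 - 6261 = -1232 - 6261 = -7493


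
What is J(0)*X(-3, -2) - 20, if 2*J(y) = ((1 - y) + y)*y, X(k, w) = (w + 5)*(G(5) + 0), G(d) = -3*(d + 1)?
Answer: -20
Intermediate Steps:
G(d) = -3 - 3*d (G(d) = -3*(1 + d) = -3 - 3*d)
X(k, w) = -90 - 18*w (X(k, w) = (w + 5)*((-3 - 3*5) + 0) = (5 + w)*((-3 - 15) + 0) = (5 + w)*(-18 + 0) = (5 + w)*(-18) = -90 - 18*w)
J(y) = y/2 (J(y) = (((1 - y) + y)*y)/2 = (1*y)/2 = y/2)
J(0)*X(-3, -2) - 20 = ((1/2)*0)*(-90 - 18*(-2)) - 20 = 0*(-90 + 36) - 20 = 0*(-54) - 20 = 0 - 20 = -20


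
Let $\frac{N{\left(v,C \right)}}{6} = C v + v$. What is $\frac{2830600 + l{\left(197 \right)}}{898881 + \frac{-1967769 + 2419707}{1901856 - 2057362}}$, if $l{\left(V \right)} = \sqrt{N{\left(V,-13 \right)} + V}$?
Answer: $\frac{27510955225}{8736308553} + \frac{77753 i \sqrt{13987}}{69890468424} \approx 3.149 + 0.00013157 i$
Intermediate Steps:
$N{\left(v,C \right)} = 6 v + 6 C v$ ($N{\left(v,C \right)} = 6 \left(C v + v\right) = 6 \left(v + C v\right) = 6 v + 6 C v$)
$l{\left(V \right)} = \sqrt{71} \sqrt{- V}$ ($l{\left(V \right)} = \sqrt{6 V \left(1 - 13\right) + V} = \sqrt{6 V \left(-12\right) + V} = \sqrt{- 72 V + V} = \sqrt{- 71 V} = \sqrt{71} \sqrt{- V}$)
$\frac{2830600 + l{\left(197 \right)}}{898881 + \frac{-1967769 + 2419707}{1901856 - 2057362}} = \frac{2830600 + \sqrt{71} \sqrt{\left(-1\right) 197}}{898881 + \frac{-1967769 + 2419707}{1901856 - 2057362}} = \frac{2830600 + \sqrt{71} \sqrt{-197}}{898881 + \frac{451938}{-155506}} = \frac{2830600 + \sqrt{71} i \sqrt{197}}{898881 + 451938 \left(- \frac{1}{155506}\right)} = \frac{2830600 + i \sqrt{13987}}{898881 - \frac{225969}{77753}} = \frac{2830600 + i \sqrt{13987}}{\frac{69890468424}{77753}} = \left(2830600 + i \sqrt{13987}\right) \frac{77753}{69890468424} = \frac{27510955225}{8736308553} + \frac{77753 i \sqrt{13987}}{69890468424}$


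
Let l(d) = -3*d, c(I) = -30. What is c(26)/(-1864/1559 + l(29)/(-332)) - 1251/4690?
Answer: 14444025927/453255670 ≈ 31.867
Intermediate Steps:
c(26)/(-1864/1559 + l(29)/(-332)) - 1251/4690 = -30/(-1864/1559 - 3*29/(-332)) - 1251/4690 = -30/(-1864*1/1559 - 87*(-1/332)) - 1251*1/4690 = -30/(-1864/1559 + 87/332) - 1251/4690 = -30/(-483215/517588) - 1251/4690 = -30*(-517588/483215) - 1251/4690 = 3105528/96643 - 1251/4690 = 14444025927/453255670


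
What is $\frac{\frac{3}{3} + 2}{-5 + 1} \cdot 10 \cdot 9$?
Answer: $- \frac{135}{2} \approx -67.5$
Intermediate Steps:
$\frac{\frac{3}{3} + 2}{-5 + 1} \cdot 10 \cdot 9 = \frac{3 \cdot \frac{1}{3} + 2}{-4} \cdot 10 \cdot 9 = \left(1 + 2\right) \left(- \frac{1}{4}\right) 10 \cdot 9 = 3 \left(- \frac{1}{4}\right) 10 \cdot 9 = \left(- \frac{3}{4}\right) 10 \cdot 9 = \left(- \frac{15}{2}\right) 9 = - \frac{135}{2}$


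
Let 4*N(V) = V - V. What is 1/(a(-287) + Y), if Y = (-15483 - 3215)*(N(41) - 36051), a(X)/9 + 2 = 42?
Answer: 1/674081958 ≈ 1.4835e-9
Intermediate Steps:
a(X) = 360 (a(X) = -18 + 9*42 = -18 + 378 = 360)
N(V) = 0 (N(V) = (V - V)/4 = (1/4)*0 = 0)
Y = 674081598 (Y = (-15483 - 3215)*(0 - 36051) = -18698*(-36051) = 674081598)
1/(a(-287) + Y) = 1/(360 + 674081598) = 1/674081958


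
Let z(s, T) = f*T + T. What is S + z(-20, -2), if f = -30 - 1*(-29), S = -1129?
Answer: -1129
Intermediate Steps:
f = -1 (f = -30 + 29 = -1)
z(s, T) = 0 (z(s, T) = -T + T = 0)
S + z(-20, -2) = -1129 + 0 = -1129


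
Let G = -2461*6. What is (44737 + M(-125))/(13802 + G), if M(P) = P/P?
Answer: -22369/482 ≈ -46.409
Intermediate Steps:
M(P) = 1
G = -14766
(44737 + M(-125))/(13802 + G) = (44737 + 1)/(13802 - 14766) = 44738/(-964) = 44738*(-1/964) = -22369/482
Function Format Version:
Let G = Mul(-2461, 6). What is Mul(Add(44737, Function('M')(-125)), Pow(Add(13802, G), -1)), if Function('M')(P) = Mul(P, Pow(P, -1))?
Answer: Rational(-22369, 482) ≈ -46.409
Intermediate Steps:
Function('M')(P) = 1
G = -14766
Mul(Add(44737, Function('M')(-125)), Pow(Add(13802, G), -1)) = Mul(Add(44737, 1), Pow(Add(13802, -14766), -1)) = Mul(44738, Pow(-964, -1)) = Mul(44738, Rational(-1, 964)) = Rational(-22369, 482)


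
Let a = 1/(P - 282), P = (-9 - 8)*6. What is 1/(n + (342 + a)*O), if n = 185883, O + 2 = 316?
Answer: 192/56307875 ≈ 3.4098e-6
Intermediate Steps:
O = 314 (O = -2 + 316 = 314)
P = -102 (P = -17*6 = -102)
a = -1/384 (a = 1/(-102 - 282) = 1/(-384) = -1/384 ≈ -0.0026042)
1/(n + (342 + a)*O) = 1/(185883 + (342 - 1/384)*314) = 1/(185883 + (131327/384)*314) = 1/(185883 + 20618339/192) = 1/(56307875/192) = 192/56307875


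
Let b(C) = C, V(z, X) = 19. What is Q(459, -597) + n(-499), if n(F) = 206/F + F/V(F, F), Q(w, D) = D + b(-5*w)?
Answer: -27671967/9481 ≈ -2918.7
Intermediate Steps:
Q(w, D) = D - 5*w
n(F) = 206/F + F/19
Q(459, -597) + n(-499) = (-597 - 5*459) + (206/(-499) + (1/19)*(-499)) = (-597 - 2295) + (206*(-1/499) - 499/19) = -2892 + (-206/499 - 499/19) = -2892 - 252915/9481 = -27671967/9481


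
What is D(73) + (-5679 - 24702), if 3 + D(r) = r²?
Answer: -25055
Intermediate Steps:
D(r) = -3 + r²
D(73) + (-5679 - 24702) = (-3 + 73²) + (-5679 - 24702) = (-3 + 5329) - 30381 = 5326 - 30381 = -25055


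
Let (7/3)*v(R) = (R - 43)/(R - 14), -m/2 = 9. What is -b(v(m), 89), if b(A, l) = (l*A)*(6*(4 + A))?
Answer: -52721019/25088 ≈ -2101.4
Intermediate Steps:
m = -18 (m = -2*9 = -18)
v(R) = 3*(-43 + R)/(7*(-14 + R)) (v(R) = 3*((R - 43)/(R - 14))/7 = 3*((-43 + R)/(-14 + R))/7 = 3*(-43 + R)/(7*(-14 + R)))
b(A, l) = A*l*(24 + 6*A) (b(A, l) = (A*l)*(24 + 6*A) = A*l*(24 + 6*A))
-b(v(m), 89) = -6*3*(-43 - 18)/(7*(-14 - 18))*89*(4 + 3*(-43 - 18)/(7*(-14 - 18))) = -6*(3/7)*(-61)/(-32)*89*(4 + (3/7)*(-61)/(-32)) = -6*(3/7)*(-1/32)*(-61)*89*(4 + (3/7)*(-1/32)*(-61)) = -6*183*89*(4 + 183/224)/224 = -6*183*89*1079/(224*224) = -1*52721019/25088 = -52721019/25088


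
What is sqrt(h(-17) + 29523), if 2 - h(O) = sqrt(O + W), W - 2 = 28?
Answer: sqrt(29525 - sqrt(13)) ≈ 171.82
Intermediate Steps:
W = 30 (W = 2 + 28 = 30)
h(O) = 2 - sqrt(30 + O) (h(O) = 2 - sqrt(O + 30) = 2 - sqrt(30 + O))
sqrt(h(-17) + 29523) = sqrt((2 - sqrt(30 - 17)) + 29523) = sqrt((2 - sqrt(13)) + 29523) = sqrt(29525 - sqrt(13))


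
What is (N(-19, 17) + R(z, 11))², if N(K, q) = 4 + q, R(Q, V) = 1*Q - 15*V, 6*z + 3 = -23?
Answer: 198025/9 ≈ 22003.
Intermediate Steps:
z = -13/3 (z = -½ + (⅙)*(-23) = -½ - 23/6 = -13/3 ≈ -4.3333)
R(Q, V) = Q - 15*V
(N(-19, 17) + R(z, 11))² = ((4 + 17) + (-13/3 - 15*11))² = (21 + (-13/3 - 165))² = (21 - 508/3)² = (-445/3)² = 198025/9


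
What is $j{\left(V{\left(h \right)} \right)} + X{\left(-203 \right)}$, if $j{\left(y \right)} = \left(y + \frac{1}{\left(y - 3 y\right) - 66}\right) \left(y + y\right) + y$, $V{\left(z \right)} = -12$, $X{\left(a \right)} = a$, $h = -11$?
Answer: $\frac{515}{7} \approx 73.571$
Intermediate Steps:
$j{\left(y \right)} = y + 2 y \left(y + \frac{1}{-66 - 2 y}\right)$ ($j{\left(y \right)} = \left(y + \frac{1}{- 2 y - 66}\right) 2 y + y = \left(y + \frac{1}{-66 - 2 y}\right) 2 y + y = 2 y \left(y + \frac{1}{-66 - 2 y}\right) + y = y + 2 y \left(y + \frac{1}{-66 - 2 y}\right)$)
$j{\left(V{\left(h \right)} \right)} + X{\left(-203 \right)} = - \frac{12 \left(32 + 2 \left(-12\right)^{2} + 67 \left(-12\right)\right)}{33 - 12} - 203 = - \frac{12 \left(32 + 2 \cdot 144 - 804\right)}{21} - 203 = \left(-12\right) \frac{1}{21} \left(32 + 288 - 804\right) - 203 = \left(-12\right) \frac{1}{21} \left(-484\right) - 203 = \frac{1936}{7} - 203 = \frac{515}{7}$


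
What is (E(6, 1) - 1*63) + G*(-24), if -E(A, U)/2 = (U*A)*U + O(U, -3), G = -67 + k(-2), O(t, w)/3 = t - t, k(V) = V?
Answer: 1581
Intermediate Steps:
O(t, w) = 0 (O(t, w) = 3*(t - t) = 3*0 = 0)
G = -69 (G = -67 - 2 = -69)
E(A, U) = -2*A*U² (E(A, U) = -2*((U*A)*U + 0) = -2*((A*U)*U + 0) = -2*(A*U² + 0) = -2*A*U²)
(E(6, 1) - 1*63) + G*(-24) = (-2*6*1² - 1*63) - 69*(-24) = (-2*6*1 - 63) + 1656 = (-12 - 63) + 1656 = -75 + 1656 = 1581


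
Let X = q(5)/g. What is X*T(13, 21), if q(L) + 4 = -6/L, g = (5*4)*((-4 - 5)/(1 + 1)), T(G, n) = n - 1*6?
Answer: 13/15 ≈ 0.86667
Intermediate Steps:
T(G, n) = -6 + n (T(G, n) = n - 6 = -6 + n)
g = -90 (g = 20*(-9/2) = -90)
q(L) = -4 - 6/L
X = 13/225 (X = (-4 - 6/5)/(-90) = (-4 - 6*1/5)*(-1/90) = (-4 - 6/5)*(-1/90) = -26/5*(-1/90) = 13/225 ≈ 0.057778)
X*T(13, 21) = 13*(-6 + 21)/225 = (13/225)*15 = 13/15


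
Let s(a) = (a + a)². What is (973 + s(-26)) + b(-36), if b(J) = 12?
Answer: 3689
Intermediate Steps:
s(a) = 4*a² (s(a) = (2*a)² = 4*a²)
(973 + s(-26)) + b(-36) = (973 + 4*(-26)²) + 12 = (973 + 4*676) + 12 = (973 + 2704) + 12 = 3677 + 12 = 3689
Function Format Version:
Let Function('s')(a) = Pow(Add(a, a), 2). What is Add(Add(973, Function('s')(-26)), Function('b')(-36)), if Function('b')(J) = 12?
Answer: 3689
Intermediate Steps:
Function('s')(a) = Mul(4, Pow(a, 2)) (Function('s')(a) = Pow(Mul(2, a), 2) = Mul(4, Pow(a, 2)))
Add(Add(973, Function('s')(-26)), Function('b')(-36)) = Add(Add(973, Mul(4, Pow(-26, 2))), 12) = Add(Add(973, Mul(4, 676)), 12) = Add(Add(973, 2704), 12) = Add(3677, 12) = 3689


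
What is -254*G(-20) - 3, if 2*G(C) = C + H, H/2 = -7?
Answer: 4315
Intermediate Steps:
H = -14 (H = 2*(-7) = -14)
G(C) = -7 + C/2 (G(C) = (C - 14)/2 = (-14 + C)/2 = -7 + C/2)
-254*G(-20) - 3 = -254*(-7 + (1/2)*(-20)) - 3 = -254*(-7 - 10) - 3 = -254*(-17) - 3 = 4318 - 3 = 4315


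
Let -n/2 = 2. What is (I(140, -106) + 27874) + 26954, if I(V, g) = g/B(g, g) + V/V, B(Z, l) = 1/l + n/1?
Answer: 23313561/425 ≈ 54855.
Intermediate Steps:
n = -4 (n = -2*2 = -4)
B(Z, l) = -4 + 1/l (B(Z, l) = 1/l - 4/1 = 1/l - 4*1 = 1/l - 4 = -4 + 1/l)
I(V, g) = 1 + g/(-4 + 1/g) (I(V, g) = g/(-4 + 1/g) + V/V = g/(-4 + 1/g) + 1 = 1 + g/(-4 + 1/g))
(I(140, -106) + 27874) + 26954 = ((1 - 1*(-106)/(4 - 1/(-106))) + 27874) + 26954 = ((1 - 1*(-106)/(4 - 1*(-1/106))) + 27874) + 26954 = ((1 - 1*(-106)/(4 + 1/106)) + 27874) + 26954 = ((1 - 1*(-106)/425/106) + 27874) + 26954 = ((1 - 1*(-106)*106/425) + 27874) + 26954 = ((1 + 11236/425) + 27874) + 26954 = (11661/425 + 27874) + 26954 = 11858111/425 + 26954 = 23313561/425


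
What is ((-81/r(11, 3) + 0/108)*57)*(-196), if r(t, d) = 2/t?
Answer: 4977126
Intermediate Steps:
((-81/r(11, 3) + 0/108)*57)*(-196) = ((-81/(2/11) + 0/108)*57)*(-196) = ((-81/(2*(1/11)) + 0*(1/108))*57)*(-196) = ((-81/2/11 + 0)*57)*(-196) = ((-81*11/2 + 0)*57)*(-196) = ((-891/2 + 0)*57)*(-196) = -891/2*57*(-196) = -50787/2*(-196) = 4977126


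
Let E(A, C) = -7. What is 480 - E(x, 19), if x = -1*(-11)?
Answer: 487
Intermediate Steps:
x = 11
480 - E(x, 19) = 480 - 1*(-7) = 480 + 7 = 487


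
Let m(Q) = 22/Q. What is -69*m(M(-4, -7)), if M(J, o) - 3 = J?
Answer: 1518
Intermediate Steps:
M(J, o) = 3 + J
-69*m(M(-4, -7)) = -1518/(3 - 4) = -1518/(-1) = -1518*(-1) = -69*(-22) = 1518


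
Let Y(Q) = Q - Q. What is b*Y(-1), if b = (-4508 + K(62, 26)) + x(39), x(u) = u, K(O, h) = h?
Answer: 0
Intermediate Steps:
Y(Q) = 0
b = -4443 (b = (-4508 + 26) + 39 = -4482 + 39 = -4443)
b*Y(-1) = -4443*0 = 0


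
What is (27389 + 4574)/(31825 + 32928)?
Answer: 31963/64753 ≈ 0.49361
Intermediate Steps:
(27389 + 4574)/(31825 + 32928) = 31963/64753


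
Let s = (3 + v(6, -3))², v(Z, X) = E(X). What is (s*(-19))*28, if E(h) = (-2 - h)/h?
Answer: -34048/9 ≈ -3783.1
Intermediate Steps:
E(h) = (-2 - h)/h
v(Z, X) = (-2 - X)/X
s = 64/9 (s = (3 + (-2 - 1*(-3))/(-3))² = (3 - (-2 + 3)/3)² = (3 - ⅓*1)² = (3 - ⅓)² = (8/3)² = 64/9 ≈ 7.1111)
(s*(-19))*28 = ((64/9)*(-19))*28 = -1216/9*28 = -34048/9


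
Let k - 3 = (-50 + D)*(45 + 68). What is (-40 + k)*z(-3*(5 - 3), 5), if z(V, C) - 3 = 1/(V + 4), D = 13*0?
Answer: -28435/2 ≈ -14218.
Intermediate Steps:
D = 0
k = -5647 (k = 3 + (-50 + 0)*(45 + 68) = 3 - 50*113 = 3 - 5650 = -5647)
z(V, C) = 3 + 1/(4 + V) (z(V, C) = 3 + 1/(V + 4) = 3 + 1/(4 + V))
(-40 + k)*z(-3*(5 - 3), 5) = (-40 - 5647)*((13 + 3*(-3*(5 - 3)))/(4 - 3*(5 - 3))) = -5687*(13 + 3*(-3*2))/(4 - 3*2) = -5687*(13 + 3*(-6))/(4 - 6) = -5687*(13 - 18)/(-2) = -(-5687)*(-5)/2 = -5687*5/2 = -28435/2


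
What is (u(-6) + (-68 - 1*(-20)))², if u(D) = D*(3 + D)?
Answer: 900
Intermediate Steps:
(u(-6) + (-68 - 1*(-20)))² = (-6*(3 - 6) + (-68 - 1*(-20)))² = (-6*(-3) + (-68 + 20))² = (18 - 48)² = (-30)² = 900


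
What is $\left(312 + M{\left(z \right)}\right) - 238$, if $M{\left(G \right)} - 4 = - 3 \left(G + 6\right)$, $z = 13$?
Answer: $21$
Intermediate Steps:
$M{\left(G \right)} = -14 - 3 G$ ($M{\left(G \right)} = 4 - 3 \left(G + 6\right) = 4 - 3 \left(6 + G\right) = 4 - \left(18 + 3 G\right) = -14 - 3 G$)
$\left(312 + M{\left(z \right)}\right) - 238 = \left(312 - 53\right) - 238 = 259 - 238 = 21$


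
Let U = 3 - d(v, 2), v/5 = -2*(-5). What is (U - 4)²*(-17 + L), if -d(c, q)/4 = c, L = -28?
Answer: -1782045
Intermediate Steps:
v = 50 (v = 5*(-2*(-5)) = 5*10 = 50)
d(c, q) = -4*c
U = 203 (U = 3 - (-4)*50 = 3 - 1*(-200) = 3 + 200 = 203)
(U - 4)²*(-17 + L) = (203 - 4)²*(-17 - 28) = 199²*(-45) = 39601*(-45) = -1782045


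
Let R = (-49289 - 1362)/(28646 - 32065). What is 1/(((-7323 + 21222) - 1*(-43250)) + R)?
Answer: 3419/195443082 ≈ 1.7494e-5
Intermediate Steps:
R = 50651/3419 (R = -50651/(-3419) = -50651*(-1/3419) = 50651/3419 ≈ 14.815)
1/(((-7323 + 21222) - 1*(-43250)) + R) = 1/(((-7323 + 21222) - 1*(-43250)) + 50651/3419) = 1/((13899 + 43250) + 50651/3419) = 1/(57149 + 50651/3419) = 1/(195443082/3419) = 3419/195443082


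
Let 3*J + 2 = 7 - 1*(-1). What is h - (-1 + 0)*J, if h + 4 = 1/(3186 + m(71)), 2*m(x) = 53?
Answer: -12848/6425 ≈ -1.9997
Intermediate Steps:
m(x) = 53/2 (m(x) = (½)*53 = 53/2)
J = 2 (J = -⅔ + (7 - 1*(-1))/3 = -⅔ + (7 + 1)/3 = -⅔ + (⅓)*8 = -⅔ + 8/3 = 2)
h = -25698/6425 (h = -4 + 1/(3186 + 53/2) = -4 + 1/(6425/2) = -4 + 2/6425 = -25698/6425 ≈ -3.9997)
h - (-1 + 0)*J = -25698/6425 - (-1 + 0)*2 = -25698/6425 - (-1)*2 = -25698/6425 - 1*(-2) = -25698/6425 + 2 = -12848/6425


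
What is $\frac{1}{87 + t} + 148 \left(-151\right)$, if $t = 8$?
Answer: $- \frac{2123059}{95} \approx -22348.0$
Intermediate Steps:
$\frac{1}{87 + t} + 148 \left(-151\right) = \frac{1}{87 + 8} + 148 \left(-151\right) = \frac{1}{95} - 22348 = - \frac{2123059}{95}$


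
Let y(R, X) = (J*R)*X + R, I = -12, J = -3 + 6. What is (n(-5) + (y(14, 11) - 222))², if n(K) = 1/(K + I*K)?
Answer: 195188841/3025 ≈ 64525.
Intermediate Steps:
J = 3
y(R, X) = R + 3*R*X (y(R, X) = (3*R)*X + R = 3*R*X + R = R + 3*R*X)
n(K) = -1/(11*K) (n(K) = 1/(K - 12*K) = 1/(-11*K) = -1/(11*K))
(n(-5) + (y(14, 11) - 222))² = (-1/11/(-5) + (14*(1 + 3*11) - 222))² = (-1/11*(-⅕) + (14*(1 + 33) - 222))² = (1/55 + (14*34 - 222))² = (1/55 + (476 - 222))² = (1/55 + 254)² = (13971/55)² = 195188841/3025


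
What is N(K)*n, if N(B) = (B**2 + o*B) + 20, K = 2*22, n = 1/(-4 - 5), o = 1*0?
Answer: -652/3 ≈ -217.33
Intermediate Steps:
o = 0
n = -1/9 (n = 1/(-9) = -1/9 ≈ -0.11111)
K = 44
N(B) = 20 + B**2 (N(B) = (B**2 + 0*B) + 20 = (B**2 + 0) + 20 = B**2 + 20 = 20 + B**2)
N(K)*n = (20 + 44**2)*(-1/9) = (20 + 1936)*(-1/9) = 1956*(-1/9) = -652/3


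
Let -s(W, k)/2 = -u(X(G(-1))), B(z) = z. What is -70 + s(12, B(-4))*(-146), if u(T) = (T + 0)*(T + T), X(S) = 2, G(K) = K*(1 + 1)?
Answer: -2406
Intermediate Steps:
G(K) = 2*K (G(K) = K*2 = 2*K)
u(T) = 2*T² (u(T) = T*(2*T) = 2*T²)
s(W, k) = 16 (s(W, k) = -(-2)*2*2² = -(-2)*2*4 = -(-2)*8 = -2*(-8) = 16)
-70 + s(12, B(-4))*(-146) = -70 + 16*(-146) = -70 - 2336 = -2406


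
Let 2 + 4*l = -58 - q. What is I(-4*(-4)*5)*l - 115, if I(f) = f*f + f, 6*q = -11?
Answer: -94345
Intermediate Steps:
q = -11/6 (q = (1/6)*(-11) = -11/6 ≈ -1.8333)
l = -349/24 (l = -1/2 + (-58 - 1*(-11/6))/4 = -1/2 + (-58 + 11/6)/4 = -1/2 + (1/4)*(-337/6) = -1/2 - 337/24 = -349/24 ≈ -14.542)
I(f) = f + f**2 (I(f) = f**2 + f = f + f**2)
I(-4*(-4)*5)*l - 115 = ((-4*(-4)*5)*(1 - 4*(-4)*5))*(-349/24) - 115 = ((16*5)*(1 + 16*5))*(-349/24) - 115 = (80*(1 + 80))*(-349/24) - 115 = (80*81)*(-349/24) - 115 = 6480*(-349/24) - 115 = -94230 - 115 = -94345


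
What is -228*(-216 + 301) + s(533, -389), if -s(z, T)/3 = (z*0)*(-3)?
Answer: -19380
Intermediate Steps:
s(z, T) = 0 (s(z, T) = -3*z*0*(-3) = -0*(-3) = -3*0 = 0)
-228*(-216 + 301) + s(533, -389) = -228*(-216 + 301) + 0 = -228*85 + 0 = -19380 + 0 = -19380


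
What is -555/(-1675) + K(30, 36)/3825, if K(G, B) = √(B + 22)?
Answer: 111/335 + √58/3825 ≈ 0.33333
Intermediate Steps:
K(G, B) = √(22 + B)
-555/(-1675) + K(30, 36)/3825 = -555/(-1675) + √(22 + 36)/3825 = -555*(-1/1675) + √58*(1/3825) = 111/335 + √58/3825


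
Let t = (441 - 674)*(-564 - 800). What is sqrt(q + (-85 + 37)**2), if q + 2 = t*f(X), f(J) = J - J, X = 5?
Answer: sqrt(2302) ≈ 47.979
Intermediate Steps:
f(J) = 0
t = 317812 (t = -233*(-1364) = 317812)
q = -2 (q = -2 + 317812*0 = -2 + 0 = -2)
sqrt(q + (-85 + 37)**2) = sqrt(-2 + (-85 + 37)**2) = sqrt(-2 + (-48)**2) = sqrt(-2 + 2304) = sqrt(2302)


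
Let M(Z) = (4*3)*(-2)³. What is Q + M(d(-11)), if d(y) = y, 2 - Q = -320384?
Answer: 320290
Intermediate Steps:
Q = 320386 (Q = 2 - 1*(-320384) = 2 + 320384 = 320386)
M(Z) = -96 (M(Z) = 12*(-8) = -96)
Q + M(d(-11)) = 320386 - 96 = 320290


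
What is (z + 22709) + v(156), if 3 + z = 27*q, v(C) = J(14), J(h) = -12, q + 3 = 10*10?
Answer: 25313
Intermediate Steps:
q = 97 (q = -3 + 10*10 = -3 + 100 = 97)
v(C) = -12
z = 2616 (z = -3 + 27*97 = -3 + 2619 = 2616)
(z + 22709) + v(156) = (2616 + 22709) - 12 = 25325 - 12 = 25313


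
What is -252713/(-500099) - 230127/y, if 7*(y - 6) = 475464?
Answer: -228479143411/79266691698 ≈ -2.8824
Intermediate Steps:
y = 475506/7 (y = 6 + (⅐)*475464 = 6 + 475464/7 = 475506/7 ≈ 67929.)
-252713/(-500099) - 230127/y = -252713/(-500099) - 230127/475506/7 = -252713*(-1/500099) - 230127*7/475506 = 252713/500099 - 536963/158502 = -228479143411/79266691698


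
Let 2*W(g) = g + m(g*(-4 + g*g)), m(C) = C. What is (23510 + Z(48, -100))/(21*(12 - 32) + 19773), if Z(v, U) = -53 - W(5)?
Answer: 23402/19353 ≈ 1.2092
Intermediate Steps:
W(g) = g/2 + g*(-4 + g²)/2 (W(g) = (g + g*(-4 + g*g))/2 = (g + g*(-4 + g²))/2 = g/2 + g*(-4 + g²)/2)
Z(v, U) = -108 (Z(v, U) = -53 - 5*(-3 + 5²)/2 = -53 - 5*(-3 + 25)/2 = -53 - 5*22/2 = -53 - 1*55 = -53 - 55 = -108)
(23510 + Z(48, -100))/(21*(12 - 32) + 19773) = (23510 - 108)/(21*(12 - 32) + 19773) = 23402/(21*(-20) + 19773) = 23402/(-420 + 19773) = 23402/19353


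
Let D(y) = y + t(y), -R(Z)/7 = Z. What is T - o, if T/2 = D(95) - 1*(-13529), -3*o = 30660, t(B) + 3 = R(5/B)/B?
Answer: 67618896/1805 ≈ 37462.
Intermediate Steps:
R(Z) = -7*Z
t(B) = -3 - 35/B² (t(B) = -3 + (-35/B)/B = -3 - 35/B²)
o = -10220 (o = -⅓*30660 = -10220)
D(y) = -3 + y - 35/y² (D(y) = y + (-3 - 35/y²) = -3 + y - 35/y²)
T = 49171796/1805 (T = 2*((-3 + 95 - 35/95²) - 1*(-13529)) = 2*((-3 + 95 - 35*1/9025) + 13529) = 2*((-3 + 95 - 7/1805) + 13529) = 2*(166053/1805 + 13529) = 2*(24585898/1805) = 49171796/1805 ≈ 27242.)
T - o = 49171796/1805 - 1*(-10220) = 49171796/1805 + 10220 = 67618896/1805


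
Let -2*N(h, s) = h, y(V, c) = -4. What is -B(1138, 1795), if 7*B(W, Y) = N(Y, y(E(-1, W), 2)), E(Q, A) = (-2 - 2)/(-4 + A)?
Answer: 1795/14 ≈ 128.21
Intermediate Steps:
E(Q, A) = -4/(-4 + A)
N(h, s) = -h/2
B(W, Y) = -Y/14 (B(W, Y) = (-Y/2)/7 = -Y/14)
-B(1138, 1795) = -(-1)*1795/14 = -1*(-1795/14) = 1795/14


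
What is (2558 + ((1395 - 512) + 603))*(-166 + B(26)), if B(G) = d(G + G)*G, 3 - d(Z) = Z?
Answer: -5823360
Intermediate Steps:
d(Z) = 3 - Z
B(G) = G*(3 - 2*G) (B(G) = (3 - (G + G))*G = (3 - 2*G)*G = G*(3 - 2*G))
(2558 + ((1395 - 512) + 603))*(-166 + B(26)) = (2558 + ((1395 - 512) + 603))*(-166 + 26*(3 - 2*26)) = (2558 + (883 + 603))*(-166 + 26*(3 - 52)) = (2558 + 1486)*(-166 + 26*(-49)) = 4044*(-166 - 1274) = 4044*(-1440) = -5823360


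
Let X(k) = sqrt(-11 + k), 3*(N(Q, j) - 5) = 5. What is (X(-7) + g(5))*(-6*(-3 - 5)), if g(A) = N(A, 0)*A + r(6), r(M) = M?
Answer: 1888 + 144*I*sqrt(2) ≈ 1888.0 + 203.65*I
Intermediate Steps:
N(Q, j) = 20/3 (N(Q, j) = 5 + (1/3)*5 = 5 + 5/3 = 20/3)
g(A) = 6 + 20*A/3 (g(A) = 20*A/3 + 6 = 6 + 20*A/3)
(X(-7) + g(5))*(-6*(-3 - 5)) = (sqrt(-11 - 7) + (6 + (20/3)*5))*(-6*(-3 - 5)) = (sqrt(-18) + (6 + 100/3))*(-6*(-8)) = (3*I*sqrt(2) + 118/3)*48 = (118/3 + 3*I*sqrt(2))*48 = 1888 + 144*I*sqrt(2)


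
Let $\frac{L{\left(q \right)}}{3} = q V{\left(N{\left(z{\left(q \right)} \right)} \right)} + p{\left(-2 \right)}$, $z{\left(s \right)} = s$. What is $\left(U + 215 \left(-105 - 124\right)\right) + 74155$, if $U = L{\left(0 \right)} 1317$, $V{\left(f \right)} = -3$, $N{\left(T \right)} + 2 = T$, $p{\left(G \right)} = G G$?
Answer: $40724$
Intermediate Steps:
$p{\left(G \right)} = G^{2}$
$N{\left(T \right)} = -2 + T$
$L{\left(q \right)} = 12 - 9 q$ ($L{\left(q \right)} = 3 \left(q \left(-3\right) + \left(-2\right)^{2}\right) = 3 \left(- 3 q + 4\right) = 3 \left(4 - 3 q\right) = 12 - 9 q$)
$U = 15804$ ($U = \left(12 - 0\right) 1317 = \left(12 + 0\right) 1317 = 12 \cdot 1317 = 15804$)
$\left(U + 215 \left(-105 - 124\right)\right) + 74155 = \left(15804 + 215 \left(-105 - 124\right)\right) + 74155 = \left(15804 + 215 \left(-229\right)\right) + 74155 = \left(15804 - 49235\right) + 74155 = -33431 + 74155 = 40724$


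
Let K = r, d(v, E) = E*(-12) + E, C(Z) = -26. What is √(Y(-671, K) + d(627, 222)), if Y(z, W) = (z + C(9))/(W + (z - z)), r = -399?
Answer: I*√388490739/399 ≈ 49.399*I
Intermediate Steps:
d(v, E) = -11*E (d(v, E) = -12*E + E = -11*E)
K = -399
Y(z, W) = (-26 + z)/W (Y(z, W) = (z - 26)/(W + (z - z)) = (-26 + z)/(W + 0) = (-26 + z)/W)
√(Y(-671, K) + d(627, 222)) = √((-26 - 671)/(-399) - 11*222) = √(-1/399*(-697) - 2442) = √(697/399 - 2442) = √(-973661/399) = I*√388490739/399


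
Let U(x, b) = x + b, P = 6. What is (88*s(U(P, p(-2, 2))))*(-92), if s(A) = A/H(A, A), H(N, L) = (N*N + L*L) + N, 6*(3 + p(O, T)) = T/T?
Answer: -1104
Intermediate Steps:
p(O, T) = -17/6 (p(O, T) = -3 + (T/T)/6 = -3 + (1/6)*1 = -3 + 1/6 = -17/6)
H(N, L) = N + L**2 + N**2 (H(N, L) = (N**2 + L**2) + N = (L**2 + N**2) + N = N + L**2 + N**2)
U(x, b) = b + x
s(A) = A/(A + 2*A**2) (s(A) = A/(A + A**2 + A**2) = A/(A + 2*A**2))
(88*s(U(P, p(-2, 2))))*(-92) = (88/(1 + 2*(-17/6 + 6)))*(-92) = (88/(1 + 2*(19/6)))*(-92) = (88/(1 + 19/3))*(-92) = (88/(22/3))*(-92) = (88*(3/22))*(-92) = 12*(-92) = -1104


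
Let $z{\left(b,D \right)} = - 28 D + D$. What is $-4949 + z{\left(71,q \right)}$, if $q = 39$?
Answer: $-6002$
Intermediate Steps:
$z{\left(b,D \right)} = - 27 D$
$-4949 + z{\left(71,q \right)} = -4949 - 1053 = -6002$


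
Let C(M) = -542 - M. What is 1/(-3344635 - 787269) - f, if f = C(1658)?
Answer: 9090188799/4131904 ≈ 2200.0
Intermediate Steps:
f = -2200 (f = -542 - 1*1658 = -542 - 1658 = -2200)
1/(-3344635 - 787269) - f = 1/(-3344635 - 787269) - 1*(-2200) = 1/(-4131904) + 2200 = -1/4131904 + 2200 = 9090188799/4131904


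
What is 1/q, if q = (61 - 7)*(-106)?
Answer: -1/5724 ≈ -0.00017470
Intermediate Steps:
q = -5724 (q = 54*(-106) = -5724)
1/q = 1/(-5724) = -1/5724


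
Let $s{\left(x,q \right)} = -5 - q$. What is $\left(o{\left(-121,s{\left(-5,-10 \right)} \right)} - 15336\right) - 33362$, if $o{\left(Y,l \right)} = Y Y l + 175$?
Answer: $24682$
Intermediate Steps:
$o{\left(Y,l \right)} = 175 + l Y^{2}$ ($o{\left(Y,l \right)} = Y^{2} l + 175 = l Y^{2} + 175 = 175 + l Y^{2}$)
$\left(o{\left(-121,s{\left(-5,-10 \right)} \right)} - 15336\right) - 33362 = \left(\left(175 + \left(-5 - -10\right) \left(-121\right)^{2}\right) - 15336\right) - 33362 = \left(\left(175 + \left(-5 + 10\right) 14641\right) - 15336\right) - 33362 = \left(\left(175 + 5 \cdot 14641\right) - 15336\right) - 33362 = \left(\left(175 + 73205\right) - 15336\right) - 33362 = \left(73380 - 15336\right) - 33362 = 58044 - 33362 = 24682$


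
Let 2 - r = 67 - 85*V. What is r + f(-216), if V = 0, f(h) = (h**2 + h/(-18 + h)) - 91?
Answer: 604512/13 ≈ 46501.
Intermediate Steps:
f(h) = -91 + h**2 + h/(-18 + h) (f(h) = (h**2 + h/(-18 + h)) - 91 = -91 + h**2 + h/(-18 + h))
r = -65 (r = 2 - (67 - 85*0) = 2 - (67 + 0) = 2 - 1*67 = 2 - 67 = -65)
r + f(-216) = -65 + (1638 + (-216)**3 - 90*(-216) - 18*(-216)**2)/(-18 - 216) = -65 + (1638 - 10077696 + 19440 - 18*46656)/(-234) = -65 - (1638 - 10077696 + 19440 - 839808)/234 = -65 - 1/234*(-10896426) = -65 + 605357/13 = 604512/13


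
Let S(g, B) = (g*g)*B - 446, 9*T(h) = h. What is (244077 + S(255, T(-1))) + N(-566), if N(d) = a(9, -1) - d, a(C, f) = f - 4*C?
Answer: 236935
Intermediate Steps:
T(h) = h/9
N(d) = -37 - d (N(d) = (-1 - 4*9) - d = (-1 - 36) - d = -37 - d)
S(g, B) = -446 + B*g² (S(g, B) = g²*B - 446 = B*g² - 446 = -446 + B*g²)
(244077 + S(255, T(-1))) + N(-566) = (244077 + (-446 + ((⅑)*(-1))*255²)) + (-37 - 1*(-566)) = (244077 + (-446 - ⅑*65025)) + (-37 + 566) = (244077 + (-446 - 7225)) + 529 = (244077 - 7671) + 529 = 236406 + 529 = 236935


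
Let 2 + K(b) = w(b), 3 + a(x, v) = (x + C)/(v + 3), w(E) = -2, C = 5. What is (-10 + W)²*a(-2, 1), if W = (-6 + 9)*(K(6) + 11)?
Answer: -1089/4 ≈ -272.25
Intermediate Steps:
a(x, v) = -3 + (5 + x)/(3 + v) (a(x, v) = -3 + (x + 5)/(v + 3) = -3 + (5 + x)/(3 + v))
K(b) = -4 (K(b) = -2 - 2 = -4)
W = 21 (W = (-6 + 9)*(-4 + 11) = 3*7 = 21)
(-10 + W)²*a(-2, 1) = (-10 + 21)²*((-4 - 2 - 3*1)/(3 + 1)) = 11²*((-4 - 2 - 3)/4) = 121*((¼)*(-9)) = 121*(-9/4) = -1089/4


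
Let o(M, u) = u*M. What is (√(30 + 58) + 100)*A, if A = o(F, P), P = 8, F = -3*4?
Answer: -9600 - 192*√22 ≈ -10501.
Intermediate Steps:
F = -12
o(M, u) = M*u
A = -96 (A = -12*8 = -96)
(√(30 + 58) + 100)*A = (√(30 + 58) + 100)*(-96) = (√88 + 100)*(-96) = (2*√22 + 100)*(-96) = (100 + 2*√22)*(-96) = -9600 - 192*√22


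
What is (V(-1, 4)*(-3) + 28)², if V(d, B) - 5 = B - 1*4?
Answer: 169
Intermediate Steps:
V(d, B) = 1 + B (V(d, B) = 5 + (B - 1*4) = 5 + (B - 4) = 5 + (-4 + B) = 1 + B)
(V(-1, 4)*(-3) + 28)² = ((1 + 4)*(-3) + 28)² = (5*(-3) + 28)² = (-15 + 28)² = 13² = 169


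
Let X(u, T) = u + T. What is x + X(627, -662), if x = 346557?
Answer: 346522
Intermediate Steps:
X(u, T) = T + u
x + X(627, -662) = 346557 + (-662 + 627) = 346557 - 35 = 346522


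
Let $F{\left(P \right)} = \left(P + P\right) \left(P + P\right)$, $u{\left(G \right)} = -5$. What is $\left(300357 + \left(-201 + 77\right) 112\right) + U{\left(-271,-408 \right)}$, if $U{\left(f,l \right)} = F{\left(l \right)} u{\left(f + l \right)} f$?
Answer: $902521349$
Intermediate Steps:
$F{\left(P \right)} = 4 P^{2}$ ($F{\left(P \right)} = 2 P 2 P = 4 P^{2}$)
$U{\left(f,l \right)} = - 20 f l^{2}$ ($U{\left(f,l \right)} = 4 l^{2} \left(-5\right) f = - 20 l^{2} f = - 20 f l^{2}$)
$\left(300357 + \left(-201 + 77\right) 112\right) + U{\left(-271,-408 \right)} = \left(300357 + \left(-201 + 77\right) 112\right) - - 5420 \left(-408\right)^{2} = \left(300357 - 13888\right) - \left(-5420\right) 166464 = \left(300357 - 13888\right) + 902234880 = 286469 + 902234880 = 902521349$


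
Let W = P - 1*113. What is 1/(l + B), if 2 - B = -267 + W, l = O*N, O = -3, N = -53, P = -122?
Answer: 1/663 ≈ 0.0015083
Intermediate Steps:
W = -235 (W = -122 - 1*113 = -122 - 113 = -235)
l = 159 (l = -3*(-53) = 159)
B = 504 (B = 2 - (-267 - 235) = 2 - 1*(-502) = 2 + 502 = 504)
1/(l + B) = 1/(159 + 504) = 1/663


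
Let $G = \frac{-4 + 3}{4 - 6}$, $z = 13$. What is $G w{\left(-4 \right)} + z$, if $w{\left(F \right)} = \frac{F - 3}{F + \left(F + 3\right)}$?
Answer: $\frac{137}{10} \approx 13.7$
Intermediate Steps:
$w{\left(F \right)} = \frac{-3 + F}{3 + 2 F}$ ($w{\left(F \right)} = \frac{-3 + F}{F + \left(3 + F\right)} = \frac{-3 + F}{3 + 2 F}$)
$G = \frac{1}{2}$ ($G = - \frac{1}{-2} = \left(-1\right) \left(- \frac{1}{2}\right) = \frac{1}{2} \approx 0.5$)
$G w{\left(-4 \right)} + z = \frac{\frac{1}{3 + 2 \left(-4\right)} \left(-3 - 4\right)}{2} + 13 = \frac{\frac{1}{3 - 8} \left(-7\right)}{2} + 13 = \frac{\frac{1}{-5} \left(-7\right)}{2} + 13 = \frac{\left(- \frac{1}{5}\right) \left(-7\right)}{2} + 13 = \frac{1}{2} \cdot \frac{7}{5} + 13 = \frac{7}{10} + 13 = \frac{137}{10}$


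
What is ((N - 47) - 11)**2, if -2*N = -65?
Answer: 2601/4 ≈ 650.25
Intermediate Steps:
N = 65/2 (N = -1/2*(-65) = 65/2 ≈ 32.500)
((N - 47) - 11)**2 = ((65/2 - 47) - 11)**2 = (-29/2 - 11)**2 = (-51/2)**2 = 2601/4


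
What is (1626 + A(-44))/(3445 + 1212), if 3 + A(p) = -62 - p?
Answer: 1605/4657 ≈ 0.34464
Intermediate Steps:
A(p) = -65 - p (A(p) = -3 + (-62 - p) = -65 - p)
(1626 + A(-44))/(3445 + 1212) = (1626 + (-65 - 1*(-44)))/(3445 + 1212) = (1626 + (-65 + 44))/4657 = (1626 - 21)*(1/4657) = 1605*(1/4657) = 1605/4657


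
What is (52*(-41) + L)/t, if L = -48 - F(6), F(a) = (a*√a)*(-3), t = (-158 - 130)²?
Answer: -545/20736 + √6/4608 ≈ -0.025751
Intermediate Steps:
t = 82944 (t = (-288)² = 82944)
F(a) = -3*a^(3/2) (F(a) = a^(3/2)*(-3) = -3*a^(3/2))
L = -48 + 18*√6 (L = -48 - (-3)*6^(3/2) = -48 - (-3)*6*√6 = -48 - (-18)*√6 = -48 + 18*√6 ≈ -3.9092)
(52*(-41) + L)/t = (52*(-41) + (-48 + 18*√6))/82944 = (-2132 + (-48 + 18*√6))*(1/82944) = (-2180 + 18*√6)*(1/82944) = -545/20736 + √6/4608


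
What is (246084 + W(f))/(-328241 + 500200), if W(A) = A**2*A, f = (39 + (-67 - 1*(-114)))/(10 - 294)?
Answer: 704609284685/492368141192 ≈ 1.4311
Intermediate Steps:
f = -43/142 (f = (39 + (-67 + 114))/(-284) = (39 + 47)*(-1/284) = 86*(-1/284) = -43/142 ≈ -0.30282)
W(A) = A**3
(246084 + W(f))/(-328241 + 500200) = (246084 + (-43/142)**3)/(-328241 + 500200) = (246084 - 79507/2863288)/171959 = (704609284685/2863288)*(1/171959) = 704609284685/492368141192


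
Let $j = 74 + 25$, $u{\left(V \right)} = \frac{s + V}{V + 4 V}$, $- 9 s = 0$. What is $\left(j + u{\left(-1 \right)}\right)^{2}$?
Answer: $\frac{246016}{25} \approx 9840.6$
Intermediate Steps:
$s = 0$ ($s = \left(- \frac{1}{9}\right) 0 = 0$)
$u{\left(V \right)} = \frac{1}{5}$ ($u{\left(V \right)} = \frac{0 + V}{V + 4 V} = \frac{V}{5 V} = V \frac{1}{5 V} = \frac{1}{5}$)
$j = 99$
$\left(j + u{\left(-1 \right)}\right)^{2} = \left(99 + \frac{1}{5}\right)^{2} = \left(\frac{496}{5}\right)^{2} = \frac{246016}{25}$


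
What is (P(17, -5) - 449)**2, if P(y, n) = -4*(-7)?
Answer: 177241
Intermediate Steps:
P(y, n) = 28
(P(17, -5) - 449)**2 = (28 - 449)**2 = (-421)**2 = 177241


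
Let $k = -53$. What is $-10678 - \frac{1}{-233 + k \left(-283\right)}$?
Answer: $- \frac{157671349}{14766} \approx -10678.0$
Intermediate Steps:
$-10678 - \frac{1}{-233 + k \left(-283\right)} = -10678 - \frac{1}{-233 - -14999} = -10678 - \frac{1}{-233 + 14999} = -10678 - \frac{1}{14766} = - \frac{157671349}{14766}$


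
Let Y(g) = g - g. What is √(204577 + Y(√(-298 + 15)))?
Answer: √204577 ≈ 452.30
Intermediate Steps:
Y(g) = 0
√(204577 + Y(√(-298 + 15))) = √(204577 + 0) = √204577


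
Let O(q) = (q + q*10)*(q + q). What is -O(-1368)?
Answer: -41171328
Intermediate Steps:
O(q) = 22*q² (O(q) = (q + 10*q)*(2*q) = (11*q)*(2*q) = 22*q²)
-O(-1368) = -22*(-1368)² = -22*1871424 = -1*41171328 = -41171328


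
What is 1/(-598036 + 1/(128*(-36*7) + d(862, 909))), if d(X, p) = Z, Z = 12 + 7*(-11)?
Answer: -32321/19329121557 ≈ -1.6721e-6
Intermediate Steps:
Z = -65 (Z = 12 - 77 = -65)
d(X, p) = -65
1/(-598036 + 1/(128*(-36*7) + d(862, 909))) = 1/(-598036 + 1/(128*(-36*7) - 65)) = 1/(-598036 + 1/(128*(-252) - 65)) = 1/(-598036 + 1/(-32256 - 65)) = 1/(-598036 + 1/(-32321)) = 1/(-598036 - 1/32321) = 1/(-19329121557/32321) = -32321/19329121557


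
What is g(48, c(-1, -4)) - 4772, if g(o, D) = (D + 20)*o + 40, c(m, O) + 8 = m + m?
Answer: -4252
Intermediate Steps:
c(m, O) = -8 + 2*m (c(m, O) = -8 + (m + m) = -8 + 2*m)
g(o, D) = 40 + o*(20 + D) (g(o, D) = (20 + D)*o + 40 = o*(20 + D) + 40 = 40 + o*(20 + D))
g(48, c(-1, -4)) - 4772 = (40 + 20*48 + (-8 + 2*(-1))*48) - 4772 = (40 + 960 + (-8 - 2)*48) - 4772 = (40 + 960 - 10*48) - 4772 = (40 + 960 - 480) - 4772 = 520 - 4772 = -4252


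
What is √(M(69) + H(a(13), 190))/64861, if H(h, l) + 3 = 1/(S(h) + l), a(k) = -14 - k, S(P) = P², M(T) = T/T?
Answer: I*√1688203/59607259 ≈ 2.1798e-5*I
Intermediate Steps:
M(T) = 1
H(h, l) = -3 + 1/(l + h²) (H(h, l) = -3 + 1/(h² + l) = -3 + 1/(l + h²))
√(M(69) + H(a(13), 190))/64861 = √(1 + (1 - 3*190 - 3*(-14 - 1*13)²)/(190 + (-14 - 1*13)²))/64861 = √(1 + (1 - 570 - 3*(-14 - 13)²)/(190 + (-14 - 13)²))*(1/64861) = √(1 + (1 - 570 - 3*(-27)²)/(190 + (-27)²))*(1/64861) = √(1 + (1 - 570 - 3*729)/(190 + 729))*(1/64861) = √(1 + (1 - 570 - 2187)/919)*(1/64861) = √(1 + (1/919)*(-2756))*(1/64861) = √(1 - 2756/919)*(1/64861) = √(-1837/919)*(1/64861) = (I*√1688203/919)*(1/64861) = I*√1688203/59607259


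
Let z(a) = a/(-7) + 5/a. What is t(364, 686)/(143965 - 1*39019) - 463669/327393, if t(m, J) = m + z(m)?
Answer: -5891710765649/4168841741064 ≈ -1.4133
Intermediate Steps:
z(a) = 5/a - a/7 (z(a) = a*(-1/7) + 5/a = -a/7 + 5/a = 5/a - a/7)
t(m, J) = 5/m + 6*m/7 (t(m, J) = m + (5/m - m/7) = 5/m + 6*m/7)
t(364, 686)/(143965 - 1*39019) - 463669/327393 = (5/364 + (6/7)*364)/(143965 - 1*39019) - 463669/327393 = (5*(1/364) + 312)/(143965 - 39019) - 463669*1/327393 = (5/364 + 312)/104946 - 463669/327393 = (113573/364)*(1/104946) - 463669/327393 = 113573/38200344 - 463669/327393 = -5891710765649/4168841741064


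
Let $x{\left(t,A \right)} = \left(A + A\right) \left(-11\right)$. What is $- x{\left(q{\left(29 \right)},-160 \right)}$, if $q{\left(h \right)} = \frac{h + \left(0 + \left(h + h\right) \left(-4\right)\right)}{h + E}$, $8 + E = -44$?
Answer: $-3520$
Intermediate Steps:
$E = -52$ ($E = -8 - 44 = -52$)
$q{\left(h \right)} = - \frac{7 h}{-52 + h}$ ($q{\left(h \right)} = \frac{h + \left(0 + \left(h + h\right) \left(-4\right)\right)}{h - 52} = \frac{h + \left(0 + 2 h \left(-4\right)\right)}{-52 + h} = \frac{h + \left(0 - 8 h\right)}{-52 + h} = \frac{h - 8 h}{-52 + h} = \frac{\left(-7\right) h}{-52 + h} = - \frac{7 h}{-52 + h}$)
$x{\left(t,A \right)} = - 22 A$ ($x{\left(t,A \right)} = 2 A \left(-11\right) = - 22 A$)
$- x{\left(q{\left(29 \right)},-160 \right)} = - \left(-22\right) \left(-160\right) = \left(-1\right) 3520 = -3520$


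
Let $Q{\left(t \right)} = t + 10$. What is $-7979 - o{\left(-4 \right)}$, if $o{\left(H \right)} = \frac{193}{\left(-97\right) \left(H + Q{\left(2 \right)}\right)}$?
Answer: $- \frac{6191511}{776} \approx -7978.8$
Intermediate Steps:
$Q{\left(t \right)} = 10 + t$
$o{\left(H \right)} = \frac{193}{-1164 - 97 H}$ ($o{\left(H \right)} = \frac{193}{\left(-97\right) \left(H + \left(10 + 2\right)\right)} = \frac{193}{\left(-97\right) \left(H + 12\right)} = \frac{193}{\left(-97\right) \left(12 + H\right)} = \frac{193}{-1164 - 97 H}$)
$-7979 - o{\left(-4 \right)} = -7979 - - \frac{193}{1164 + 97 \left(-4\right)} = -7979 - - \frac{193}{1164 - 388} = -7979 - - \frac{193}{776} = -7979 + \frac{193}{776} = - \frac{6191511}{776}$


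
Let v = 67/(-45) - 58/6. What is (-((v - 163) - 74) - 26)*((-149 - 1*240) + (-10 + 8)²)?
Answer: -769769/9 ≈ -85530.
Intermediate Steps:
v = -502/45 (v = 67*(-1/45) - 58*⅙ = -67/45 - 29/3 = -502/45 ≈ -11.156)
(-((v - 163) - 74) - 26)*((-149 - 1*240) + (-10 + 8)²) = (-((-502/45 - 163) - 74) - 26)*((-149 - 1*240) + (-10 + 8)²) = (-(-7837/45 - 74) - 26)*((-149 - 240) + (-2)²) = (-1*(-11167/45) - 26)*(-389 + 4) = (11167/45 - 26)*(-385) = (9997/45)*(-385) = -769769/9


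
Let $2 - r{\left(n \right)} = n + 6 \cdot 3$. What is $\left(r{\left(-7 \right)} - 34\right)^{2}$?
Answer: $1849$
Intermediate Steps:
$r{\left(n \right)} = -16 - n$ ($r{\left(n \right)} = 2 - \left(n + 6 \cdot 3\right) = 2 - \left(n + 18\right) = 2 - \left(18 + n\right) = -16 - n$)
$\left(r{\left(-7 \right)} - 34\right)^{2} = \left(\left(-16 - -7\right) - 34\right)^{2} = \left(\left(-16 + 7\right) - 34\right)^{2} = \left(-9 - 34\right)^{2} = \left(-43\right)^{2} = 1849$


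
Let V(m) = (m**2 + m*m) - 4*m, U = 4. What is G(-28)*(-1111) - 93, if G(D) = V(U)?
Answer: -17869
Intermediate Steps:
V(m) = -4*m + 2*m**2 (V(m) = (m**2 + m**2) - 4*m = 2*m**2 - 4*m = -4*m + 2*m**2)
G(D) = 16 (G(D) = 2*4*(-2 + 4) = 2*4*2 = 16)
G(-28)*(-1111) - 93 = 16*(-1111) - 93 = -17776 - 93 = -17869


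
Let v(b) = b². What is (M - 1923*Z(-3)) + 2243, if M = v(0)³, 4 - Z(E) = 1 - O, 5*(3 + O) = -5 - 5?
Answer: 6089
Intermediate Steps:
O = -5 (O = -3 + (-5 - 5)/5 = -3 + (⅕)*(-10) = -3 - 2 = -5)
Z(E) = -2 (Z(E) = 4 - (1 - 1*(-5)) = 4 - (1 + 5) = 4 - 1*6 = 4 - 6 = -2)
M = 0 (M = (0²)³ = 0³ = 0)
(M - 1923*Z(-3)) + 2243 = (0 - 1923*(-2)) + 2243 = (0 + 3846) + 2243 = 3846 + 2243 = 6089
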